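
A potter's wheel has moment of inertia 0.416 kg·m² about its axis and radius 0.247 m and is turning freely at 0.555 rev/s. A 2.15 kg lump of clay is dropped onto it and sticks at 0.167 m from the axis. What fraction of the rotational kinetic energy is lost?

fraction ≈ 0.126

No external torque acts about the axis; L_before = L_after.
Added inertia Σmr² = (2.15)(0.167)² = 0.05996 kg·m²; I_f = 0.4160 + 0.05996 = 0.4760 kg·m².
ω_f = I_p ω_i / I_f = (0.4160)(0.555) / 0.4760 = 0.4851 rev/s.
KE_i = ½(0.4160)(3.487 rad/s)² = 2.529 J; KE_f = ½(0.4760)(3.048)² = 2.211 J.
Fraction lost = 0.1260.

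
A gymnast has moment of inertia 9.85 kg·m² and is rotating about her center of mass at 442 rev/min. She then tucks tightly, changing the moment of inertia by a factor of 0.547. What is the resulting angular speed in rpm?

Angular momentum about the spin axis is conserved since the torque about it is zero.
I₂ = 0.547 × 9.85 = 5.388 kg·m².
ω₂ = I₁ω₁ / I₂ = (9.850)(442 rpm) / (5.388) = 808.0 rpm.

ω₂ ≈ 808 rpm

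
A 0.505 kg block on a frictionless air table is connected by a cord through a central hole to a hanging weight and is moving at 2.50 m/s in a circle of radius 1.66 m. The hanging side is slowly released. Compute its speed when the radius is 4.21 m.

Central (radial) force ⇒ zero torque about the center ⇒ m v r is constant.
v₂ = v₁ r₁ / r₂ = (2.50)(1.66) / (4.21) = 0.9857 m/s.

v₂ ≈ 0.986 m/s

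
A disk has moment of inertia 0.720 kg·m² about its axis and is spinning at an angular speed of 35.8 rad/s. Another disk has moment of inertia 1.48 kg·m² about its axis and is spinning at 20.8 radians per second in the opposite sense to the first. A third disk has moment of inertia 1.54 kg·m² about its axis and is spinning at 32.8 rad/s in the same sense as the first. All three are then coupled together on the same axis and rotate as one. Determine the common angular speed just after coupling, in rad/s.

No external torque acts about the common axis, so total angular momentum is conserved.
Taking A's sense as positive: L = (0.7200)(35.8) − (1.480)(20.8) + (1.540)(32.8) = 45.50 kg·m²·rad/s.
Combined I = 0.7200 + 1.480 + 1.540 = 3.740 kg·m².
ω_f = L / I = 45.50 / 3.740 = 12.17 rad/s.

|ω_f| ≈ 12.2 rad/s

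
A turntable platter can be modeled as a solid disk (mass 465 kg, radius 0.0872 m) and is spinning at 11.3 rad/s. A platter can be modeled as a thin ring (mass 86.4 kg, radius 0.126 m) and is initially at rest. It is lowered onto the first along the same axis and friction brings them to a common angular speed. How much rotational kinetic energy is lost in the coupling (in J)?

No external torque acts about the common axis, so total angular momentum is conserved.
Moments of inertia: I_A = ½(465)(0.0872)² = 1.768 kg·m²; I_B = (86.4)(0.126)² = 1.372 kg·m².
Taking A's sense as positive: L = (1.768)(11.3) = 19.98 kg·m²·rad/s.
Combined I = 1.768 + 1.372 = 3.140 kg·m².
ω_f = L / I = 19.98 / 3.140 = 6.363 rad/s.
KE_i = ½ΣIω² = 112.9 J; KE_f = ½(3.140)(6.363)² = 63.56 J.

ΔKE lost ≈ 49.3 J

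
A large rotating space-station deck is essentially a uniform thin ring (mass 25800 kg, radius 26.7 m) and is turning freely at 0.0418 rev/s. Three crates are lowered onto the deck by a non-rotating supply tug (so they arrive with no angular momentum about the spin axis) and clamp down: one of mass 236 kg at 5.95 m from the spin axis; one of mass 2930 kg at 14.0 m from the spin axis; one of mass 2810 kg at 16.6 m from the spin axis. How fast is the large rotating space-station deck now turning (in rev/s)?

The added mass arrives with no angular momentum about the spin axis, and any external torque about the spin axis is negligible, so the system's angular momentum is conserved.
I_p = (25800)(26.7)² = 1.839e+07 kg·m².
Added inertia Σmr² = (236)(5.95)² + (2930)(14.0)² + (2810)(16.6)² = 1.357e+06 kg·m²; I_f = 1.839e+07 + 1.357e+06 = 1.975e+07 kg·m².
ω_f = I_p ω_i / I_f = (1.839e+07)(0.0418) / 1.975e+07 = 0.03893 rev/s.

ω_f ≈ 0.0389 rev/s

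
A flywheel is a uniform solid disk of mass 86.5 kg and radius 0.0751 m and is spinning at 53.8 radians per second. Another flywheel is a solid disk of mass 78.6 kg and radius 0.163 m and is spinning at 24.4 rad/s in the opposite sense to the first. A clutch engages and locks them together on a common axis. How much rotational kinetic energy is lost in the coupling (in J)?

ΔKE lost ≈ 605 J

No external torque acts about the common axis, so total angular momentum is conserved.
Moments of inertia: I_A = ½(86.5)(0.0751)² = 0.2439 kg·m²; I_B = ½(78.6)(0.163)² = 1.044 kg·m².
Taking A's sense as positive: L = (0.2439)(53.8) − (1.044)(24.4) = -12.35 kg·m²·rad/s.
Combined I = 0.2439 + 1.044 = 1.288 kg·m².
ω_f = L / I = -12.35 / 1.288 = -9.591 rad/s.
KE_i = ½ΣIω² = 663.8 J; KE_f = ½(1.288)(9.591)² = 59.24 J.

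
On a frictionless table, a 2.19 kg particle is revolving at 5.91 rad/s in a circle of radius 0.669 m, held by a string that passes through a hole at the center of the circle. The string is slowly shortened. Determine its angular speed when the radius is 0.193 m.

The constraining force is radial, so m r² ω about the center is conserved.
ω₂ = ω₁ (r₁/r₂)² = (5.91)(0.669/0.193)² = 71.01 rad/s.

ω₂ ≈ 71.0 rad/s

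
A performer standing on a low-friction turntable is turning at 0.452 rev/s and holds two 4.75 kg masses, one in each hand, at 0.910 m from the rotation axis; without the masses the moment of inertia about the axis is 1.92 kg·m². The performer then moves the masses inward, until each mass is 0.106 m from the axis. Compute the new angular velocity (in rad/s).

No external torque acts about the spin axis, so angular momentum is conserved.
I₁ = 1.92 + 2(4.75)(0.910)² = 9.787 kg·m²; I₂ = 1.92 + 2(4.75)(0.106)² = 2.027 kg·m².
ω₂ = I₁ω₁ / I₂ = (9.787)(0.452 rev/s) / (2.027) = 2.183 rev/s = 13.71 rad/s.

ω₂ ≈ 13.7 rad/s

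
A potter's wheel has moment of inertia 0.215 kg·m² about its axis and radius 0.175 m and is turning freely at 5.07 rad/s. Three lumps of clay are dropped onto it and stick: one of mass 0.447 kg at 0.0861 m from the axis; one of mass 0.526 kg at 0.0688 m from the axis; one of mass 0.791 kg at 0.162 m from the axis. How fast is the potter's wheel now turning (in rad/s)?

The added mass arrives with no angular momentum about the axis, and any external torque about the axis is negligible, so the system's angular momentum is conserved.
Added inertia Σmr² = (0.447)(0.0861)² + (0.526)(0.0688)² + (0.791)(0.162)² = 0.02656 kg·m²; I_f = 0.2150 + 0.02656 = 0.2416 kg·m².
ω_f = I_p ω_i / I_f = (0.2150)(5.07) / 0.2416 = 4.512 rad/s.

ω_f ≈ 4.51 rad/s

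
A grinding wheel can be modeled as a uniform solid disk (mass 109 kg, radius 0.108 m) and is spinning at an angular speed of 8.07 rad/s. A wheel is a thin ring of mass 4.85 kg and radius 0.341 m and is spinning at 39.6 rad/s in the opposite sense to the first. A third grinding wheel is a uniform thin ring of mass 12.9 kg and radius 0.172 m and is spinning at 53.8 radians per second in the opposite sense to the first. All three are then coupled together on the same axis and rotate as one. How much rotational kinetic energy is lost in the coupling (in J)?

No external torque acts about the common axis, so total angular momentum is conserved.
Moments of inertia: I_A = ½(109)(0.108)² = 0.6357 kg·m²; I_B = (4.85)(0.341)² = 0.5640 kg·m²; I_C = (12.9)(0.172)² = 0.3816 kg·m².
Taking A's sense as positive: L = (0.6357)(8.07) − (0.5640)(39.6) − (0.3816)(53.8) = -37.73 kg·m²·rad/s.
Combined I = 0.6357 + 0.5640 + 0.3816 = 1.581 kg·m².
ω_f = L / I = -37.73 / 1.581 = -23.86 rad/s.
KE_i = ½ΣIω² = 1015 J; KE_f = ½(1.581)(23.86)² = 450.2 J.

ΔKE lost ≈ 565 J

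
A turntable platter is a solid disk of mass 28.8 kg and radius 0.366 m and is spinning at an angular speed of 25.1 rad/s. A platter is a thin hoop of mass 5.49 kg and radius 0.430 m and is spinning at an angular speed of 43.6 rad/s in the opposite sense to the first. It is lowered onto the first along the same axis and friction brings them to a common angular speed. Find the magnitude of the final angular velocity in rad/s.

|ω_f| ≈ 1.41 rad/s

No external torque acts about the common axis, so total angular momentum is conserved.
Moments of inertia: I_A = ½(28.8)(0.366)² = 1.929 kg·m²; I_B = (5.49)(0.430)² = 1.015 kg·m².
Taking A's sense as positive: L = (1.929)(25.1) − (1.015)(43.6) = 4.159 kg·m²·rad/s.
Combined I = 1.929 + 1.015 = 2.944 kg·m².
ω_f = L / I = 4.159 / 2.944 = 1.413 rad/s.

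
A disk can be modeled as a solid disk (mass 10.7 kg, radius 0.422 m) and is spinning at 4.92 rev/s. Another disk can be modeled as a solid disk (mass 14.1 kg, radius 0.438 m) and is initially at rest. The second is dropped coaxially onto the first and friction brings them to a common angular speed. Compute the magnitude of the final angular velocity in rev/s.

No external torque acts about the common axis, so total angular momentum is conserved.
Moments of inertia: I_A = ½(10.7)(0.422)² = 0.9527 kg·m²; I_B = ½(14.1)(0.438)² = 1.353 kg·m².
Taking A's sense as positive: L = (0.9527)(4.92) = 4.688 kg·m²·rev/s.
Combined I = 0.9527 + 1.353 = 2.305 kg·m².
ω_f = L / I = 4.688 / 2.305 = 2.033 rev/s.

|ω_f| ≈ 2.03 rev/s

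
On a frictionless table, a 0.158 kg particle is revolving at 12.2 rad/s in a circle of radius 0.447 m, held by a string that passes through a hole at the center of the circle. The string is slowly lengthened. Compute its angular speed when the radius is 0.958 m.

ω₂ ≈ 2.66 rad/s

No torque about the axis ⇒ m r₁² ω₁ = m r₂² ω₂.
ω₂ = ω₁ (r₁/r₂)² = (12.2)(0.447/0.958)² = 2.656 rad/s.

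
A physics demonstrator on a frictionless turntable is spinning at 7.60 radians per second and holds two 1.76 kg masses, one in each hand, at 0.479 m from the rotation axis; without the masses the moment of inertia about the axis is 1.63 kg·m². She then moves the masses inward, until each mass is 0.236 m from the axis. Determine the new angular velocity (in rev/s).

With no external torque about the axis, L is conserved: I₁ω₁ = I₂ω₂.
I₁ = 1.63 + 2(1.76)(0.479)² = 2.438 kg·m²; I₂ = 1.63 + 2(1.76)(0.236)² = 1.826 kg·m².
ω₂ = I₁ω₁ / I₂ = (2.438)(7.60 rad/s) / (1.826) = 10.15 rad/s = 1.615 rev/s.

ω₂ ≈ 1.61 rev/s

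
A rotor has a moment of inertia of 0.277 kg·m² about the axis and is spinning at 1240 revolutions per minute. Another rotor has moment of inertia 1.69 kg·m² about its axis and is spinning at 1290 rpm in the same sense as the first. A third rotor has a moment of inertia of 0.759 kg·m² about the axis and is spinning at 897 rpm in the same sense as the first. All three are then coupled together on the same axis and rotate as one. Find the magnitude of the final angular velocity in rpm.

No external torque acts about the common axis, so total angular momentum is conserved.
Taking A's sense as positive: L = (0.2770)(1240) + (1.690)(1290) + (0.7590)(897) = 3204 kg·m²·rpm.
Combined I = 0.2770 + 1.690 + 0.7590 = 2.726 kg·m².
ω_f = L / I = 3204 / 2.726 = 1175 rpm.

|ω_f| ≈ 1180 rpm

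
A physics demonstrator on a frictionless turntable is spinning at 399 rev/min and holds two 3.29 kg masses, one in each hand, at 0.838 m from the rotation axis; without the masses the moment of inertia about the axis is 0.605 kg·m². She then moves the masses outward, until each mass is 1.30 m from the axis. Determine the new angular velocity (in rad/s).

ω₂ ≈ 18.6 rad/s

No external torque acts about the spin axis, so angular momentum is conserved.
I₁ = 0.605 + 2(3.29)(0.838)² = 5.226 kg·m²; I₂ = 0.605 + 2(3.29)(1.30)² = 11.73 kg·m².
ω₂ = I₁ω₁ / I₂ = (5.226)(399 rpm) / (11.73) = 177.8 rpm = 18.62 rad/s.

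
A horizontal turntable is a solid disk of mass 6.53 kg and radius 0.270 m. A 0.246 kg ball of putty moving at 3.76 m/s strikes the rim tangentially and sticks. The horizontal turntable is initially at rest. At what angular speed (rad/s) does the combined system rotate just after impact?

About the axle the impulsive forces during the collision are internal, so angular momentum about that axis is conserved.
I_p = ½(6.53)(0.270)² = 0.2380 kg·m². Taking the sense of the ball of putty's angular momentum as positive, L_{ball} = m v R = (0.246)(3.76)(0.270) = 0.2497 kg·m²/s.
L_i = 0 + 0.2497 = 0.2497 kg·m²/s.
After sticking, I_f = I_p + m R² = 0.2380 + (0.246)(0.270)² = 0.2560 kg·m².
ω_f = L_i / I_f = 0.2497 / 0.2560 = 0.9757 rad/s.

|ω_f| ≈ 0.976 rad/s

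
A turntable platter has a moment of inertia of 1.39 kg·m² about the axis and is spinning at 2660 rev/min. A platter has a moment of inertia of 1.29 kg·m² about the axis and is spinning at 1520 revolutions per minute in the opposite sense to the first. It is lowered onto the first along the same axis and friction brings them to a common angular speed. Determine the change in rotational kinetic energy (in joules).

No external torque acts about the common axis, so total angular momentum is conserved.
Taking A's sense as positive: L = (1.390)(2660) − (1.290)(1520) = 1737 kg·m²·rpm.
Combined I = 1.390 + 1.290 = 2.680 kg·m².
ω_f = L / I = 1737 / 2.680 = 648.0 rpm.
KE_i = ½ΣIω² = 70270 J; KE_f = ½(2.680)(67.86)² = 6170 J.

ΔKE ≈ -64100 J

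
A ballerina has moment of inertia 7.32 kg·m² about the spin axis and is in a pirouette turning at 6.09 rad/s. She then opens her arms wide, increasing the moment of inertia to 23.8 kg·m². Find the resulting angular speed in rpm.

No external torque acts about the spin axis, so angular momentum is conserved.
ω₂ = I₁ω₁ / I₂ = (7.320)(6.09 rad/s) / (23.80) = 1.873 rad/s = 17.89 rpm.

ω₂ ≈ 17.9 rpm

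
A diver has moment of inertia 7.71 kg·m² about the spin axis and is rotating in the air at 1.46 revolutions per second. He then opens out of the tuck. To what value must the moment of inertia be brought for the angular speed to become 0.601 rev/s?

Angular momentum about the spin axis is conserved since the torque about it is zero.
I₂ = I₁ω₁ / ω₂ = (7.71)(1.46) / (0.601) = 18.73 kg·m².

I₂ ≈ 18.7 kg·m²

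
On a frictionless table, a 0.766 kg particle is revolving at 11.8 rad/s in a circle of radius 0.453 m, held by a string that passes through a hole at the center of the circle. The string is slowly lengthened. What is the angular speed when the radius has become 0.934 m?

The constraining force is radial, so m r² ω about the center is conserved.
ω₂ = ω₁ (r₁/r₂)² = (11.8)(0.453/0.934)² = 2.776 rad/s.

ω₂ ≈ 2.78 rad/s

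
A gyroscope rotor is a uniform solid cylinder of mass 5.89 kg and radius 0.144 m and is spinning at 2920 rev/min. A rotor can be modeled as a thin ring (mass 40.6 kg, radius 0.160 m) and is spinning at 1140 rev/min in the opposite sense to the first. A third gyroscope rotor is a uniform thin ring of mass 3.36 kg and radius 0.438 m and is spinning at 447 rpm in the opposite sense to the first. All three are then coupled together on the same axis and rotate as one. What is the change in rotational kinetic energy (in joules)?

ΔKE ≈ -5700 J

No external torque acts about the common axis, so total angular momentum is conserved.
Moments of inertia: I_A = ½(5.89)(0.144)² = 0.06107 kg·m²; I_B = (40.6)(0.160)² = 1.039 kg·m²; I_C = (3.36)(0.438)² = 0.6446 kg·m².
Taking A's sense as positive: L = (0.06107)(2920) − (1.039)(1140) − (0.6446)(447) = -1295 kg·m²·rpm.
Combined I = 0.06107 + 1.039 + 0.6446 = 1.745 kg·m².
ω_f = L / I = -1295 / 1.745 = -741.9 rpm.
KE_i = ½ΣIω² = 10970 J; KE_f = ½(1.745)(77.69)² = 5267 J.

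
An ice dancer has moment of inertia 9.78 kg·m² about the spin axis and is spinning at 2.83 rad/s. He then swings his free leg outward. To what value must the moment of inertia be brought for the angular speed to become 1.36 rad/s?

Angular momentum about the spin axis is conserved since the torque about it is zero.
I₂ = I₁ω₁ / ω₂ = (9.78)(2.83) / (1.36) = 20.35 kg·m².

I₂ ≈ 20.4 kg·m²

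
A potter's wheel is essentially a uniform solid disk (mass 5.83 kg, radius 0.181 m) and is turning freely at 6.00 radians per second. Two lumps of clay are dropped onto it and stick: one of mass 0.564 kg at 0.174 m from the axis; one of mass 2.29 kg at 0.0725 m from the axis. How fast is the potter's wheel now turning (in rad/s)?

No external torque acts about the axis; L_before = L_after.
I_p = ½(5.83)(0.181)² = 0.09550 kg·m².
Added inertia Σmr² = (0.564)(0.174)² + (2.29)(0.0725)² = 0.02911 kg·m²; I_f = 0.09550 + 0.02911 = 0.1246 kg·m².
ω_f = I_p ω_i / I_f = (0.09550)(6.00) / 0.1246 = 4.598 rad/s.

ω_f ≈ 4.60 rad/s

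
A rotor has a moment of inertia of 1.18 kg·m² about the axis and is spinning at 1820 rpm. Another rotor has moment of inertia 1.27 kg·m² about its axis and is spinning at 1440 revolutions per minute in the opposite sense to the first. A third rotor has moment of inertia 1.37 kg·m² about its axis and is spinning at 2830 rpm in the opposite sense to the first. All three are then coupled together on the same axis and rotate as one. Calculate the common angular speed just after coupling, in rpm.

The coupling torques are internal; angular momentum about the shared axis is conserved.
Taking A's sense as positive: L = (1.180)(1820) − (1.270)(1440) − (1.370)(2830) = -3558 kg·m²·rpm.
Combined I = 1.180 + 1.270 + 1.370 = 3.820 kg·m².
ω_f = L / I = -3558 / 3.820 = -931.5 rpm.

|ω_f| ≈ 931 rpm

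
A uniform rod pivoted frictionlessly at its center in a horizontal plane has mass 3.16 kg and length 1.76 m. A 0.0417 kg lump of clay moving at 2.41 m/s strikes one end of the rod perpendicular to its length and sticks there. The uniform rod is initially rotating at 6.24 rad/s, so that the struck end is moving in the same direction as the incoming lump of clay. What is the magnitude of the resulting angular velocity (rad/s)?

About the pivot the impulsive forces during the collision are internal, so angular momentum about that axis is conserved.
I_p = (1/12)(3.16)(1.76)² = 0.8157 kg·m². Taking the sense of the lump of clay's angular momentum as positive, L_{lump} = m v R = (0.0417)(2.41)(1.76/2) = 0.08844 kg·m²/s.
L_i = +I_p ω_p + m v R = +(0.8157)(6.24) + 0.08844 = 5.178 kg·m²/s.
After sticking, I_f = I_p + m R² = 0.8157 + (0.0417)(1.76/2)² = 0.8480 kg·m².
ω_f = L_i / I_f = 5.178 / 0.8480 = 6.107 rad/s.

|ω_f| ≈ 6.11 rad/s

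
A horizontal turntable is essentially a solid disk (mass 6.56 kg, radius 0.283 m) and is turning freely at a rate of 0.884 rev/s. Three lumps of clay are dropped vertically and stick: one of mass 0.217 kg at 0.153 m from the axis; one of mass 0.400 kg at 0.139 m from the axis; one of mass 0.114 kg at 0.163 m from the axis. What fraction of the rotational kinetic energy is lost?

fraction ≈ 0.0569

The added mass arrives with no angular momentum about the axis, and any external torque about the axis is negligible, so the system's angular momentum is conserved.
I_p = ½(6.56)(0.283)² = 0.2627 kg·m².
Added inertia Σmr² = (0.217)(0.153)² + (0.400)(0.139)² + (0.114)(0.163)² = 0.01584 kg·m²; I_f = 0.2627 + 0.01584 = 0.2785 kg·m².
ω_f = I_p ω_i / I_f = (0.2627)(0.884) / 0.2785 = 0.8337 rev/s.
KE_i = ½(0.2627)(5.554 rad/s)² = 4.052 J; KE_f = ½(0.2785)(5.239)² = 3.822 J.
Fraction lost = 0.05686.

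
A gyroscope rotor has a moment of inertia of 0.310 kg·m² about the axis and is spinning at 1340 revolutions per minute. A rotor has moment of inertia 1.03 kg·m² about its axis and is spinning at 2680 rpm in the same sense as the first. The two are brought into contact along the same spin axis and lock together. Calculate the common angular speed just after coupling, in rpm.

No external torque acts about the common axis, so total angular momentum is conserved.
Taking A's sense as positive: L = (0.3100)(1340) + (1.030)(2680) = 3176 kg·m²·rpm.
Combined I = 0.3100 + 1.030 = 1.340 kg·m².
ω_f = L / I = 3176 / 1.340 = 2370 rpm.

|ω_f| ≈ 2370 rpm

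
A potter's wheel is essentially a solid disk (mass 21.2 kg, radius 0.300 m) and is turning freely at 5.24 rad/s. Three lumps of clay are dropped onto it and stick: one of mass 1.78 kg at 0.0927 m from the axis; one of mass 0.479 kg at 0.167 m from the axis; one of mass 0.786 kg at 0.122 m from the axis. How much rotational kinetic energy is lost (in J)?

No external torque acts about the axis; L_before = L_after.
I_p = ½(21.2)(0.300)² = 0.9540 kg·m².
Added inertia Σmr² = (1.78)(0.0927)² + (0.479)(0.167)² + (0.786)(0.122)² = 0.04035 kg·m²; I_f = 0.9540 + 0.04035 = 0.9944 kg·m².
ω_f = I_p ω_i / I_f = (0.9540)(5.24) / 0.9944 = 5.027 rad/s.
KE_i = ½(0.9540)(5.240 rad/s)² = 13.10 J; KE_f = ½(0.9944)(5.027)² = 12.57 J.

energy lost ≈ 0.532 J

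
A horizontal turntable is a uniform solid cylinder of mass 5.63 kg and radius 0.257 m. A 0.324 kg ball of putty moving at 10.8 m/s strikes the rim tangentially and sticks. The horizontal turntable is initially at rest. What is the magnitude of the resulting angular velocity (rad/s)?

|ω_f| ≈ 4.34 rad/s

About the axle the impulsive forces during the collision are internal, so angular momentum about that axis is conserved.
I_p = ½(5.63)(0.257)² = 0.1859 kg·m². Taking the sense of the ball of putty's angular momentum as positive, L_{ball} = m v R = (0.324)(10.8)(0.257) = 0.8993 kg·m²/s.
L_i = 0 + 0.8993 = 0.8993 kg·m²/s.
After sticking, I_f = I_p + m R² = 0.1859 + (0.324)(0.257)² = 0.2073 kg·m².
ω_f = L_i / I_f = 0.8993 / 0.2073 = 4.338 rad/s.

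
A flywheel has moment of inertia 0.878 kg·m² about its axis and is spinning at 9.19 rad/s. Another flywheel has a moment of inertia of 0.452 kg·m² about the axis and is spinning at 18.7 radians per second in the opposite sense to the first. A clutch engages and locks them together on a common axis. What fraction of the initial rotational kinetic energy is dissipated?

fraction ≈ 1.00

No external torque acts about the common axis, so total angular momentum is conserved.
Taking A's sense as positive: L = (0.8780)(9.19) − (0.4520)(18.7) = -0.3836 kg·m²·rad/s.
Combined I = 0.8780 + 0.4520 = 1.330 kg·m².
ω_f = L / I = -0.3836 / 1.330 = -0.2884 rad/s.
KE_i = ½ΣIω² = 116.1 J; KE_f = ½(1.330)(0.2884)² = 0.05531 J.
Fraction dissipated = (KE_i − KE_f)/KE_i = 0.9995.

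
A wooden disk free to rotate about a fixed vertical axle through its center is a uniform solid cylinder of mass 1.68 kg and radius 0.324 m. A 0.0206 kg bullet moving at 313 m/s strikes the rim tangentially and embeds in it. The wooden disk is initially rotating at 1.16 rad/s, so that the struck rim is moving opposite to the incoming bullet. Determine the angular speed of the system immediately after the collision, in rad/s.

About the axle the impulsive forces during the collision are internal, so angular momentum about that axis is conserved.
I_p = ½(1.68)(0.324)² = 0.08818 kg·m². Taking the sense of the bullet's angular momentum as positive, L_{bullet} = m v R = (0.0206)(313)(0.324) = 2.089 kg·m²/s.
L_i = −I_p ω_p + m v R = −(0.08818)(1.16) + 2.089 = 1.987 kg·m²/s.
After sticking, I_f = I_p + m R² = 0.08818 + (0.0206)(0.324)² = 0.09034 kg·m².
ω_f = L_i / I_f = 1.987 / 0.09034 = 21.99 rad/s.

|ω_f| ≈ 22.0 rad/s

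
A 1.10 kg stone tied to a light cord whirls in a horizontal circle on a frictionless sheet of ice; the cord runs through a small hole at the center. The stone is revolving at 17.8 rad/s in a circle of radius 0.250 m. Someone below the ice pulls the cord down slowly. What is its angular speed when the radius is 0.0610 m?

ω₂ ≈ 299 rad/s

The constraining force is radial, so m r² ω about the center is conserved.
ω₂ = ω₁ (r₁/r₂)² = (17.8)(0.250/0.0610)² = 299.0 rad/s.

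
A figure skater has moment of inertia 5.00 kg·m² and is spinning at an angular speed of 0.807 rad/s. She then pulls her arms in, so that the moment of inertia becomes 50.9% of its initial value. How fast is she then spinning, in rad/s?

ω₂ ≈ 1.59 rad/s

Angular momentum about the spin axis is conserved since the torque about it is zero.
I₂ = 0.509 × 5.00 = 2.545 kg·m².
ω₂ = I₁ω₁ / I₂ = (5.000)(0.807 rad/s) / (2.545) = 1.585 rad/s.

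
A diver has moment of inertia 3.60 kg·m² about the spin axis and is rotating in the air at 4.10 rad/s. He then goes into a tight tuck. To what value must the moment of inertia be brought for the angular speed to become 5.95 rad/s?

I₂ ≈ 2.48 kg·m²

With no external torque about the axis, L is conserved: I₁ω₁ = I₂ω₂.
I₂ = I₁ω₁ / ω₂ = (3.60)(4.10) / (5.95) = 2.481 kg·m².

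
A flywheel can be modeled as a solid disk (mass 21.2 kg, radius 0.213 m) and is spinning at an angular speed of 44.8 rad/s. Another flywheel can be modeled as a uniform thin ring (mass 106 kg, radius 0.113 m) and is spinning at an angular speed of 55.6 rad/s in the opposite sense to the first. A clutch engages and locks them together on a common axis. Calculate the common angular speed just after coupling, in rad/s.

|ω_f| ≈ 29.3 rad/s

No external torque acts about the common axis, so total angular momentum is conserved.
Moments of inertia: I_A = ½(21.2)(0.213)² = 0.4809 kg·m²; I_B = (106)(0.113)² = 1.354 kg·m².
Taking A's sense as positive: L = (0.4809)(44.8) − (1.354)(55.6) = -53.71 kg·m²·rad/s.
Combined I = 0.4809 + 1.354 = 1.834 kg·m².
ω_f = L / I = -53.71 / 1.834 = -29.28 rad/s.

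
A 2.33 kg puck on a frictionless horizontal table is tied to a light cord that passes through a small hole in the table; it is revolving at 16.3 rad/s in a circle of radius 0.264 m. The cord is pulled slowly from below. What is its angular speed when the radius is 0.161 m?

No torque about the axis ⇒ m r₁² ω₁ = m r₂² ω₂.
ω₂ = ω₁ (r₁/r₂)² = (16.3)(0.264/0.161)² = 43.83 rad/s.

ω₂ ≈ 43.8 rad/s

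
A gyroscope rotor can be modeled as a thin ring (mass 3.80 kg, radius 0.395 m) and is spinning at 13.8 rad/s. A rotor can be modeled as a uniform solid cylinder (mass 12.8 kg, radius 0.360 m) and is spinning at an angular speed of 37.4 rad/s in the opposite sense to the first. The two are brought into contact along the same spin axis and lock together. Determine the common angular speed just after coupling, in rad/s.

|ω_f| ≈ 16.1 rad/s

No external torque acts about the common axis, so total angular momentum is conserved.
Moments of inertia: I_A = (3.80)(0.395)² = 0.5929 kg·m²; I_B = ½(12.8)(0.360)² = 0.8294 kg·m².
Taking A's sense as positive: L = (0.5929)(13.8) − (0.8294)(37.4) = -22.84 kg·m²·rad/s.
Combined I = 0.5929 + 0.8294 = 1.422 kg·m².
ω_f = L / I = -22.84 / 1.422 = -16.06 rad/s.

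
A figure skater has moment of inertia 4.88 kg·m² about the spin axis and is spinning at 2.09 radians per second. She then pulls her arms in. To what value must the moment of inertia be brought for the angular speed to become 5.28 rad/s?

I₂ ≈ 1.93 kg·m²

With no external torque about the axis, L is conserved: I₁ω₁ = I₂ω₂.
I₂ = I₁ω₁ / ω₂ = (4.88)(2.09) / (5.28) = 1.932 kg·m².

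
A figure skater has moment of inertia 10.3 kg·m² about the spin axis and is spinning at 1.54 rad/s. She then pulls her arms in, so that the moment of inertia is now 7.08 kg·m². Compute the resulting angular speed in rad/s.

No external torque acts about the spin axis, so angular momentum is conserved.
ω₂ = I₁ω₁ / I₂ = (10.30)(1.54 rad/s) / (7.080) = 2.240 rad/s.

ω₂ ≈ 2.24 rad/s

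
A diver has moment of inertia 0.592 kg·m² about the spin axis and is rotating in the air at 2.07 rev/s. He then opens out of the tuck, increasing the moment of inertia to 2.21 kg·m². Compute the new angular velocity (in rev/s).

Angular momentum about the spin axis is conserved since the torque about it is zero.
ω₂ = I₁ω₁ / I₂ = (0.5920)(2.07 rev/s) / (2.210) = 0.5545 rev/s.

ω₂ ≈ 0.554 rev/s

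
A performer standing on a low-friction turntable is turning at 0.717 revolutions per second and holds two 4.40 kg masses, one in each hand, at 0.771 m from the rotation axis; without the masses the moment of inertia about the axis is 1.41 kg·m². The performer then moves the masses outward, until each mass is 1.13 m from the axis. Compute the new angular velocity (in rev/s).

ω₂ ≈ 0.377 rev/s

With no external torque about the axis, L is conserved: I₁ω₁ = I₂ω₂.
I₁ = 1.41 + 2(4.40)(0.771)² = 6.641 kg·m²; I₂ = 1.41 + 2(4.40)(1.13)² = 12.65 kg·m².
ω₂ = I₁ω₁ / I₂ = (6.641)(0.717 rev/s) / (12.65) = 0.3765 rev/s.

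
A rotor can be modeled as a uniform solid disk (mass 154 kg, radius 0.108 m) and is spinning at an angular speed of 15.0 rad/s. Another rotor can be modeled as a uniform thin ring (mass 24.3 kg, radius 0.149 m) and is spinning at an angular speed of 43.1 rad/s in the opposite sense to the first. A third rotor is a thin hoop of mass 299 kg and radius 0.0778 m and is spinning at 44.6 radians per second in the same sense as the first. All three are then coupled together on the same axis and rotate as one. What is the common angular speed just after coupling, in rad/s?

No external torque acts about the common axis, so total angular momentum is conserved.
Moments of inertia: I_A = ½(154)(0.108)² = 0.8981 kg·m²; I_B = (24.3)(0.149)² = 0.5395 kg·m²; I_C = (299)(0.0778)² = 1.810 kg·m².
Taking A's sense as positive: L = (0.8981)(15.0) − (0.5395)(43.1) + (1.810)(44.6) = 70.94 kg·m²·rad/s.
Combined I = 0.8981 + 0.5395 + 1.810 = 3.247 kg·m².
ω_f = L / I = 70.94 / 3.247 = 21.84 rad/s.

|ω_f| ≈ 21.8 rad/s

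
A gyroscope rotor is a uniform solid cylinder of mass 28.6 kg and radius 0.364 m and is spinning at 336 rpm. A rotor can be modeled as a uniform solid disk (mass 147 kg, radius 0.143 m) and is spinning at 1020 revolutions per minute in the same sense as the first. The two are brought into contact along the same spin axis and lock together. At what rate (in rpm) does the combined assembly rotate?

The coupling torques are internal; angular momentum about the shared axis is conserved.
Moments of inertia: I_A = ½(28.6)(0.364)² = 1.895 kg·m²; I_B = ½(147)(0.143)² = 1.503 kg·m².
Taking A's sense as positive: L = (1.895)(336) + (1.503)(1020) = 2170 kg·m²·rpm.
Combined I = 1.895 + 1.503 = 3.398 kg·m².
ω_f = L / I = 2170 / 3.398 = 638.6 rpm.

|ω_f| ≈ 639 rpm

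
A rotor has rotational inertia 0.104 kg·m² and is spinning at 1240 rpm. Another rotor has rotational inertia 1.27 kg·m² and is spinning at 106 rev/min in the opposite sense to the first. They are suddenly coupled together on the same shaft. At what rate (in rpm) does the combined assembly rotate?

|ω_f| ≈ 4.12 rpm

The coupling torques are internal; angular momentum about the shared axis is conserved.
Taking A's sense as positive: L = (0.1040)(1240) − (1.270)(106) = -5.660 kg·m²·rpm.
Combined I = 0.1040 + 1.270 = 1.374 kg·m².
ω_f = L / I = -5.660 / 1.374 = -4.119 rpm.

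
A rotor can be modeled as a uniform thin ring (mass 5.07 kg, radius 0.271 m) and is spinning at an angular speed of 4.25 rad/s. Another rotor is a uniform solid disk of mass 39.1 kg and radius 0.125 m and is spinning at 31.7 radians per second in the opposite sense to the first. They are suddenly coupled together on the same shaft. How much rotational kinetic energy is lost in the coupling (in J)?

ΔKE lost ≈ 108 J

The coupling torques are internal; angular momentum about the shared axis is conserved.
Moments of inertia: I_A = (5.07)(0.271)² = 0.3723 kg·m²; I_B = ½(39.1)(0.125)² = 0.3055 kg·m².
Taking A's sense as positive: L = (0.3723)(4.25) − (0.3055)(31.7) = -8.101 kg·m²·rad/s.
Combined I = 0.3723 + 0.3055 = 0.6778 kg·m².
ω_f = L / I = -8.101 / 0.6778 = -11.95 rad/s.
KE_i = ½ΣIω² = 156.8 J; KE_f = ½(0.6778)(11.95)² = 48.41 J.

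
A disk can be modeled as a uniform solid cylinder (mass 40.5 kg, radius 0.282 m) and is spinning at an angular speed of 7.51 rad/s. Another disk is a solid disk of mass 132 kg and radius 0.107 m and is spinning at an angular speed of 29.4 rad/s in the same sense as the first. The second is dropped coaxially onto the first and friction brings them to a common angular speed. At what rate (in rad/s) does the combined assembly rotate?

|ω_f| ≈ 14.5 rad/s

No external torque acts about the common axis, so total angular momentum is conserved.
Moments of inertia: I_A = ½(40.5)(0.282)² = 1.610 kg·m²; I_B = ½(132)(0.107)² = 0.7556 kg·m².
Taking A's sense as positive: L = (1.610)(7.51) + (0.7556)(29.4) = 34.31 kg·m²·rad/s.
Combined I = 1.610 + 0.7556 = 2.366 kg·m².
ω_f = L / I = 34.31 / 2.366 = 14.50 rad/s.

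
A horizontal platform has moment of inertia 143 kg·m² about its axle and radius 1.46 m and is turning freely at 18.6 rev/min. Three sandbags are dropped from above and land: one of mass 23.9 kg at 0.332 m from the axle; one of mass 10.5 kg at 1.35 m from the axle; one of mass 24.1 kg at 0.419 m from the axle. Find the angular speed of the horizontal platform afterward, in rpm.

ω_f ≈ 15.7 rpm

No external torque acts about the axle; L_before = L_after.
Added inertia Σmr² = (23.9)(0.332)² + (10.5)(1.35)² + (24.1)(0.419)² = 26.00 kg·m²; I_f = 143.0 + 26.00 = 169.0 kg·m².
ω_f = I_p ω_i / I_f = (143.0)(18.6) / 169.0 = 15.74 rpm.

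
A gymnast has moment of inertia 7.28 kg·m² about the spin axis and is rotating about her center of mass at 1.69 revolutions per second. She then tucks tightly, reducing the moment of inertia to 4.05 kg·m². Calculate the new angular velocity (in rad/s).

ω₂ ≈ 19.1 rad/s

With no external torque about the axis, L is conserved: I₁ω₁ = I₂ω₂.
ω₂ = I₁ω₁ / I₂ = (7.280)(1.69 rev/s) / (4.050) = 3.038 rev/s = 19.09 rad/s.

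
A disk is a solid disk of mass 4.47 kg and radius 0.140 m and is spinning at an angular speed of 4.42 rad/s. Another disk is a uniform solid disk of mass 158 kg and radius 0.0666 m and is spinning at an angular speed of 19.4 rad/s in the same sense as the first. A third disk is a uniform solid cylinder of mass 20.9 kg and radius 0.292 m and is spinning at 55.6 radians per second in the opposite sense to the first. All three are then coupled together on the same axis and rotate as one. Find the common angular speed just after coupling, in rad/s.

|ω_f| ≈ 33.1 rad/s

The coupling torques are internal; angular momentum about the shared axis is conserved.
Moments of inertia: I_A = ½(4.47)(0.140)² = 0.04381 kg·m²; I_B = ½(158)(0.0666)² = 0.3504 kg·m²; I_C = ½(20.9)(0.292)² = 0.8910 kg·m².
Taking A's sense as positive: L = (0.04381)(4.42) + (0.3504)(19.4) − (0.8910)(55.6) = -42.55 kg·m²·rad/s.
Combined I = 0.04381 + 0.3504 + 0.8910 = 1.285 kg·m².
ω_f = L / I = -42.55 / 1.285 = -33.11 rad/s.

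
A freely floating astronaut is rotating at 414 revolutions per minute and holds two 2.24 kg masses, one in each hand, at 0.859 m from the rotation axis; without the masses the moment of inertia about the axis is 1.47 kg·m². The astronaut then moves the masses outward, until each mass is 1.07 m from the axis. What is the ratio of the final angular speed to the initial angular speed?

No external torque acts about the spin axis, so angular momentum is conserved.
I₁ = 1.47 + 2(2.24)(0.859)² = 4.776 kg·m²; I₂ = 1.47 + 2(2.24)(1.07)² = 6.599 kg·m².
ω₂/ω₁ = I₁/I₂ = 4.776 / 6.599 = 0.7237.

ω₂/ω₁ ≈ 0.724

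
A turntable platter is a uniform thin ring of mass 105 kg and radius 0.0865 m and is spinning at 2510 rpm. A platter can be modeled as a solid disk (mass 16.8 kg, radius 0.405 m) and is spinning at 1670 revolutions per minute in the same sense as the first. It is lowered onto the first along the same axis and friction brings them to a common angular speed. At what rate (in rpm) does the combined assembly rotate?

|ω_f| ≈ 1980 rpm

The coupling torques are internal; angular momentum about the shared axis is conserved.
Moments of inertia: I_A = (105)(0.0865)² = 0.7856 kg·m²; I_B = ½(16.8)(0.405)² = 1.378 kg·m².
Taking A's sense as positive: L = (0.7856)(2510) + (1.378)(1670) = 4273 kg·m²·rpm.
Combined I = 0.7856 + 1.378 = 2.163 kg·m².
ω_f = L / I = 4273 / 2.163 = 1975 rpm.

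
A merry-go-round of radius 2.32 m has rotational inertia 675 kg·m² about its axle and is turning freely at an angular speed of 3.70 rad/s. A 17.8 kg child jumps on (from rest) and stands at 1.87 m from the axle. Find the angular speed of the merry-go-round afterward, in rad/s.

No external torque acts about the axle; L_before = L_after.
Added inertia Σmr² = (17.8)(1.87)² = 62.24 kg·m²; I_f = 675.0 + 62.24 = 737.2 kg·m².
ω_f = I_p ω_i / I_f = (675.0)(3.70) / 737.2 = 3.388 rad/s.

ω_f ≈ 3.39 rad/s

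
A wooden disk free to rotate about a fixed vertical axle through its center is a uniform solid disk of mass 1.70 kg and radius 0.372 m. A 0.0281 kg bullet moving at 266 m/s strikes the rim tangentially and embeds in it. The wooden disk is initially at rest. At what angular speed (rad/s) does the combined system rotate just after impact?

|ω_f| ≈ 22.9 rad/s

The axle reaction passes through the axle and exerts no torque about it; angular momentum about the axle is conserved through the impact.
I_p = ½(1.70)(0.372)² = 0.1176 kg·m². Taking the sense of the bullet's angular momentum as positive, L_{bullet} = m v R = (0.0281)(266)(0.372) = 2.781 kg·m²/s.
L_i = 0 + 2.781 = 2.781 kg·m²/s.
After sticking, I_f = I_p + m R² = 0.1176 + (0.0281)(0.372)² = 0.1215 kg·m².
ω_f = L_i / I_f = 2.781 / 0.1215 = 22.88 rad/s.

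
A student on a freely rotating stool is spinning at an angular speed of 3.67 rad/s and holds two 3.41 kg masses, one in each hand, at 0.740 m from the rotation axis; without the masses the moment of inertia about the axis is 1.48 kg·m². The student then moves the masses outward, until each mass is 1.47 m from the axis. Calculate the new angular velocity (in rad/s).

ω₂ ≈ 1.18 rad/s

With no external torque about the axis, L is conserved: I₁ω₁ = I₂ω₂.
I₁ = 1.48 + 2(3.41)(0.740)² = 5.215 kg·m²; I₂ = 1.48 + 2(3.41)(1.47)² = 16.22 kg·m².
ω₂ = I₁ω₁ / I₂ = (5.215)(3.67 rad/s) / (16.22) = 1.180 rad/s.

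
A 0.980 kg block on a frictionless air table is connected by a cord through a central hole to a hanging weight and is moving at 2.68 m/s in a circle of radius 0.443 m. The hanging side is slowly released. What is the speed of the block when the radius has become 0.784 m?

Central (radial) force ⇒ zero torque about the center ⇒ m v r is constant.
v₂ = v₁ r₁ / r₂ = (2.68)(0.443) / (0.784) = 1.514 m/s.

v₂ ≈ 1.51 m/s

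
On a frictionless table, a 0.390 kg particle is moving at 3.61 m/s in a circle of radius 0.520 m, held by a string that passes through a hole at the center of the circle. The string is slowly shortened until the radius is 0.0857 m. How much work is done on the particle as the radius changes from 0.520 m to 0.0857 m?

W ≈ 91.0 J

The only horizontal force on the mass is along the cord (radial), so it exerts no torque about the hole and angular momentum m v r is conserved.
v₂ = v₁ r₁ / r₂ = (3.61)(0.520) / (0.0857) = 21.90 m/s.
W = ΔKE = ½m(v₂² − v₁²) = 91.02 J.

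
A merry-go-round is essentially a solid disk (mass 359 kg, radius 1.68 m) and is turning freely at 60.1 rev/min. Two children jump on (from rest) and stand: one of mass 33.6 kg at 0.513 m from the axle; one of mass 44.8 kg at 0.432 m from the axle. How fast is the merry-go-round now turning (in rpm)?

ω_f ≈ 58.1 rpm

The added mass arrives with no angular momentum about the axle, and any external torque about the axle is negligible, so the system's angular momentum is conserved.
I_p = ½(359)(1.68)² = 506.6 kg·m².
Added inertia Σmr² = (33.6)(0.513)² + (44.8)(0.432)² = 17.20 kg·m²; I_f = 506.6 + 17.20 = 523.8 kg·m².
ω_f = I_p ω_i / I_f = (506.6)(60.1) / 523.8 = 58.13 rpm.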